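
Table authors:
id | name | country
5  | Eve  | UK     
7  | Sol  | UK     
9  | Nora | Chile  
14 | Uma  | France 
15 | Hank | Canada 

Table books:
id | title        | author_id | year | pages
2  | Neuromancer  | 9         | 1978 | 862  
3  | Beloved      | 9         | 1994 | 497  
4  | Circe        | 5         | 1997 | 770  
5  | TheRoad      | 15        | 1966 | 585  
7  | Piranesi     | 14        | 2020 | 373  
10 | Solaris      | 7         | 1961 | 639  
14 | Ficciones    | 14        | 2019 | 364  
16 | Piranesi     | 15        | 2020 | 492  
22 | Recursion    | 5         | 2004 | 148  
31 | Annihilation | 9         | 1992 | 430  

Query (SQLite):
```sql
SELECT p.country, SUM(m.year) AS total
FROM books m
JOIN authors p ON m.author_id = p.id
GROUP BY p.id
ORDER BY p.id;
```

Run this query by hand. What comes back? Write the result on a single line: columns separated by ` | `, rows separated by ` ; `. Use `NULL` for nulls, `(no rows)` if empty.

UK | 4001 ; UK | 1961 ; Chile | 5964 ; France | 4039 ; Canada | 3986

Join each books row to its authors via author_id.
Group joined rows by authors.id; compute SUM(m.year) per group.
  5: ids {4, 22} → SUM(m.year)=4001
  7: ids {10} → SUM(m.year)=1961
  9: ids {2, 3, 31} → SUM(m.year)=5964
  14: ids {7, 14} → SUM(m.year)=4039
  15: ids {5, 16} → SUM(m.year)=3986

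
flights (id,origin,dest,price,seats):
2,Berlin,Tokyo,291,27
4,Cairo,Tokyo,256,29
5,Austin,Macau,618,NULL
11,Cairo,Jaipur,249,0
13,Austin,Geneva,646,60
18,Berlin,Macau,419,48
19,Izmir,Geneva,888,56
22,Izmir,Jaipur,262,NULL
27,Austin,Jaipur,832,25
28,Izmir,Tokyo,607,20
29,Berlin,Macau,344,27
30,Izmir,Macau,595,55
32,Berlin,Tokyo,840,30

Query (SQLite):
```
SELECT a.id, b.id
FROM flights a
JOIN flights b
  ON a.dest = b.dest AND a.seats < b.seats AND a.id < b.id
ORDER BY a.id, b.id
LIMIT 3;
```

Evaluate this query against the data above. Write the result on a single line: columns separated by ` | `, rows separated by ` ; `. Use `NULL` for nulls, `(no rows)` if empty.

2 | 4 ; 2 | 32 ; 4 | 32

Pairs (a,b) with same dest, a.seats < b.seats, a.id < b.id.
dest groups: Geneva:{13,19} Jaipur:{11,22,27} Macau:{5,18,29,30} Tokyo:{2,4,28,32}
Ordered by (a.id, b.id); first 3.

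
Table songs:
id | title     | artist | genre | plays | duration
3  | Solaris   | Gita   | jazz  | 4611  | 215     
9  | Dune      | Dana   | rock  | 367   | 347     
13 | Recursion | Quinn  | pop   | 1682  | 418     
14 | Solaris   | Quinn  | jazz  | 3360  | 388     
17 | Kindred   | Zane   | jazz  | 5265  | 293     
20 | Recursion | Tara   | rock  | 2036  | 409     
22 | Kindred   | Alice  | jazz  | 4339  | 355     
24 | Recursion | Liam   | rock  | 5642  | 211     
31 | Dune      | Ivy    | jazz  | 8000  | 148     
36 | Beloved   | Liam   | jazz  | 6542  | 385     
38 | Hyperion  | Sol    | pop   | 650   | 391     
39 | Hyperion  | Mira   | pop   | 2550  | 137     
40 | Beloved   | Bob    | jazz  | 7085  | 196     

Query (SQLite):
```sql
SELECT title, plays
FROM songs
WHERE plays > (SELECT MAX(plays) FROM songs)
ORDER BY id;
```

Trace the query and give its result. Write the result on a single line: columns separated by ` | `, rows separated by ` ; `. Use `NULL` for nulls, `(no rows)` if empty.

Scalar subquery: MAX(plays) over all songs rows = 8000.
Keep rows where plays > that value.

(no rows)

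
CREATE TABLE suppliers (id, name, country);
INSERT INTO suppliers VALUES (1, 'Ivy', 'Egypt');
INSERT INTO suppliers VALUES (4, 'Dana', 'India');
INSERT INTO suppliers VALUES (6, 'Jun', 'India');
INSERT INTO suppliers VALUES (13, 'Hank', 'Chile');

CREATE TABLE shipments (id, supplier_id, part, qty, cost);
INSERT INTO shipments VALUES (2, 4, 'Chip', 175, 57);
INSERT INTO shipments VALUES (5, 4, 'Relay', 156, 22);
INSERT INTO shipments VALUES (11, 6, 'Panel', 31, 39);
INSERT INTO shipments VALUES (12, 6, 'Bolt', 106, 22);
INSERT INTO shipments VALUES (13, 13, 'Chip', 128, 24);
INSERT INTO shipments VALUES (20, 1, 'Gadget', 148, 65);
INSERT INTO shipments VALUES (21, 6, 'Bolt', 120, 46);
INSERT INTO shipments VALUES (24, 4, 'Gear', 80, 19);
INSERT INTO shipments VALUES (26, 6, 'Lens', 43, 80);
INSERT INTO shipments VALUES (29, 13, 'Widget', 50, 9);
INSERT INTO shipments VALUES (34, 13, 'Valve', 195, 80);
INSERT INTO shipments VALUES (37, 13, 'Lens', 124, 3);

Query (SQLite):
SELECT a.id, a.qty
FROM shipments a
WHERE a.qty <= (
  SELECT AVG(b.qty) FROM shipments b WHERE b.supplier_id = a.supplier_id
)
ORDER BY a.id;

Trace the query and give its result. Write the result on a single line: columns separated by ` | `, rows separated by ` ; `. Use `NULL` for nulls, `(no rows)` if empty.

For each shipments row a, compute AVG(qty) over rows sharing a.supplier_id.
Keep row a if a.qty <= that per-group AVG.
  supplier_id=1: AVG(qty) = 148.0
  supplier_id=4: AVG(qty) = 137.0
  supplier_id=6: AVG(qty) = 75.0
  supplier_id=13: AVG(qty) = 124.25

11 | 31 ; 20 | 148 ; 24 | 80 ; 26 | 43 ; 29 | 50 ; 37 | 124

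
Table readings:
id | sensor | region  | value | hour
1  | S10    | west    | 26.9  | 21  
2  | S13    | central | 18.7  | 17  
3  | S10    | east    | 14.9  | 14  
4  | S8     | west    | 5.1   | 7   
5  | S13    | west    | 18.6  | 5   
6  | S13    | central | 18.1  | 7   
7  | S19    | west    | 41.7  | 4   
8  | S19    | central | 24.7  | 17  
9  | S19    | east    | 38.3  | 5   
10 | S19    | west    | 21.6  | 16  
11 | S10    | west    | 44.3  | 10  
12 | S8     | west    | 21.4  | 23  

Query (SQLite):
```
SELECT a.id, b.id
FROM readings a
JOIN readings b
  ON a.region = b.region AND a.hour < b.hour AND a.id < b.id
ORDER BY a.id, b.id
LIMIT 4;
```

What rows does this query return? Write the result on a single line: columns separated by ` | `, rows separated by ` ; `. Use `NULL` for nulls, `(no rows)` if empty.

1 | 12 ; 4 | 10 ; 4 | 11 ; 4 | 12

Pairs (a,b) with same region, a.hour < b.hour, a.id < b.id.
region groups: central:{2,6,8} east:{3,9} west:{1,4,5,7,10,11,12}
Ordered by (a.id, b.id); first 4.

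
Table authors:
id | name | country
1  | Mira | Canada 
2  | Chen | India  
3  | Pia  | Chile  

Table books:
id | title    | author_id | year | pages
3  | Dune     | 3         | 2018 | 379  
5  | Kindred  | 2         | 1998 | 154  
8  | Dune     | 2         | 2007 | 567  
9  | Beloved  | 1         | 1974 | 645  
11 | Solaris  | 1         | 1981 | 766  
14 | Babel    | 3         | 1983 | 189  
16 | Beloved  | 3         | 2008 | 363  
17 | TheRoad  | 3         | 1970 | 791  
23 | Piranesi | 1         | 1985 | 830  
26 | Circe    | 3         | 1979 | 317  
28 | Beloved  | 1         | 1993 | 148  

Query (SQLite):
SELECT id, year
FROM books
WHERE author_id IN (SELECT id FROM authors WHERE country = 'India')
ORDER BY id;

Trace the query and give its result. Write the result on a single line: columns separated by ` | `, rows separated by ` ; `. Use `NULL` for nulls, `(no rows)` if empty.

5 | 1998 ; 8 | 2007

Inner query: authors.id where country = 'India'.
Outer: keep books rows whose author_id is in that set.
Inner query → {2}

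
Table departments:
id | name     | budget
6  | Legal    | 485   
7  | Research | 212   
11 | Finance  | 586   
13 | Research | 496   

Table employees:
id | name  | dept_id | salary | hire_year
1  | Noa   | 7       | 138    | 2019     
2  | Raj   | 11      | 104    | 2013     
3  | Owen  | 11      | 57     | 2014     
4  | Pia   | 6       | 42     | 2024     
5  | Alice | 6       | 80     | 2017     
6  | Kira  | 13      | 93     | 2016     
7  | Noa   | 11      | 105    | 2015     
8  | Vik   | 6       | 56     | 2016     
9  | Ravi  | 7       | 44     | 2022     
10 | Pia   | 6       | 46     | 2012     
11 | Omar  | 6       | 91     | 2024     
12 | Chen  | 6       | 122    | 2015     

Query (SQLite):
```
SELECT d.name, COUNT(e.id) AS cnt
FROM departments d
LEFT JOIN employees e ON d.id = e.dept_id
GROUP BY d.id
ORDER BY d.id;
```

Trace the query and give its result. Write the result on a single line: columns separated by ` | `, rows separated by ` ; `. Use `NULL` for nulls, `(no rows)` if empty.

LEFT JOIN keeps every departments row; unmatched ones get NULL for employees columns.
Group by departments.id and compute COUNT(e.id). COUNT(col) of an all-NULL group is 0.
  6: ids {4, 5, 8, 10, 11, 12} → COUNT(e.id)=6
  7: ids {1, 9} → COUNT(e.id)=2
  11: ids {2, 3, 7} → COUNT(e.id)=3
  13: ids {6} → COUNT(e.id)=1

Legal | 6 ; Research | 2 ; Finance | 3 ; Research | 1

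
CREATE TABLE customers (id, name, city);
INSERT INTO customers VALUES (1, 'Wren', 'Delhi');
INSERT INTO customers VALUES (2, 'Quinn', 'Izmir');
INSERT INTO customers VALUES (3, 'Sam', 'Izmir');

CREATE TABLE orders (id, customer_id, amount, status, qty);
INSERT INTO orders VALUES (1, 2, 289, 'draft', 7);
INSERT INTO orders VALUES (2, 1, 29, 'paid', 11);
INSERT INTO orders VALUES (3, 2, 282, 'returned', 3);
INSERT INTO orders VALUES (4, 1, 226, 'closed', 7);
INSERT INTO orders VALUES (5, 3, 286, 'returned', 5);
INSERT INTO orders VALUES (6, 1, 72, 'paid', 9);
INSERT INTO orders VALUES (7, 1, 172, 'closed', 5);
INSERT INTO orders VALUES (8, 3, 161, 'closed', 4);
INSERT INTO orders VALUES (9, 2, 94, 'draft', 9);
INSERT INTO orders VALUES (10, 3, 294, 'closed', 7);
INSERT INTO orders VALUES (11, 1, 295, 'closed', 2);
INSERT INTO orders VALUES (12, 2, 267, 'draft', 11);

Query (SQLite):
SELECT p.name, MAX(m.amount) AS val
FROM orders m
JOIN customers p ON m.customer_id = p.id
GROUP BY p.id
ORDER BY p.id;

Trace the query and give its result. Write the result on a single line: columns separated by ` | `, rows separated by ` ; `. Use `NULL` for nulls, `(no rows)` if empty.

Join each orders row to its customers via customer_id.
Group joined rows by customers.id; compute MAX(m.amount) per group.
  1: ids {2, 4, 6, 7, 11} → MAX(m.amount)=295
  2: ids {1, 3, 9, 12} → MAX(m.amount)=289
  3: ids {5, 8, 10} → MAX(m.amount)=294

Wren | 295 ; Quinn | 289 ; Sam | 294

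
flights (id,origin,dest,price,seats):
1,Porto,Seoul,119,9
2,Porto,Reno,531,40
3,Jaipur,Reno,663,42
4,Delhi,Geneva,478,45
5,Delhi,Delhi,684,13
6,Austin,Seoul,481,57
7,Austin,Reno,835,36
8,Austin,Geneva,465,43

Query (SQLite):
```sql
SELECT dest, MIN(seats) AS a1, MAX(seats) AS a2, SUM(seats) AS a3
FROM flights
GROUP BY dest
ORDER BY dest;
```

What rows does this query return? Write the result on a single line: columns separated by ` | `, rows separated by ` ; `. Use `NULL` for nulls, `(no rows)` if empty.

Delhi | 13 | 13 | 13 ; Geneva | 43 | 45 | 88 ; Reno | 36 | 42 | 118 ; Seoul | 9 | 57 | 66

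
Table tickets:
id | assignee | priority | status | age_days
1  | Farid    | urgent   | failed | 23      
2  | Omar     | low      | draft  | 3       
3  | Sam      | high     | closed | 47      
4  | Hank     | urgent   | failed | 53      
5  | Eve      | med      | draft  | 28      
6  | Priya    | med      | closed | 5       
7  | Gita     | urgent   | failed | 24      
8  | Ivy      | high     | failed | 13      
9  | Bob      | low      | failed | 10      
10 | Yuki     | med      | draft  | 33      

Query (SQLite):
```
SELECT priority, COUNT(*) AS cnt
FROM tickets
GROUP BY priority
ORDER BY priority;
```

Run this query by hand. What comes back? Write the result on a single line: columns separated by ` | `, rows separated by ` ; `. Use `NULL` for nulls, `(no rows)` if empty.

Partition tickets by priority; compute COUNT(*) within each group.
  high: ids {3, 8} → COUNT(*)=2
  low: ids {2, 9} → COUNT(*)=2
  med: ids {5, 6, 10} → COUNT(*)=3
  urgent: ids {1, 4, 7} → COUNT(*)=3

high | 2 ; low | 2 ; med | 3 ; urgent | 3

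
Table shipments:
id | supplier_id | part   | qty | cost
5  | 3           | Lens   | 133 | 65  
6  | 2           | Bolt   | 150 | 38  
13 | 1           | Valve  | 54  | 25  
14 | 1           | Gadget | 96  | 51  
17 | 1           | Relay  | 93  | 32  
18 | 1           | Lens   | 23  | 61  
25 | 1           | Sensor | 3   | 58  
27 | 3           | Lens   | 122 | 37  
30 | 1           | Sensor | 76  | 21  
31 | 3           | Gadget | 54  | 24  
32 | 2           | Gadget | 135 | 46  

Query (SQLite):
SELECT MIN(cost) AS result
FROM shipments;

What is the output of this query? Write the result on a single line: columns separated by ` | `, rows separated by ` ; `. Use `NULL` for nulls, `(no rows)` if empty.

21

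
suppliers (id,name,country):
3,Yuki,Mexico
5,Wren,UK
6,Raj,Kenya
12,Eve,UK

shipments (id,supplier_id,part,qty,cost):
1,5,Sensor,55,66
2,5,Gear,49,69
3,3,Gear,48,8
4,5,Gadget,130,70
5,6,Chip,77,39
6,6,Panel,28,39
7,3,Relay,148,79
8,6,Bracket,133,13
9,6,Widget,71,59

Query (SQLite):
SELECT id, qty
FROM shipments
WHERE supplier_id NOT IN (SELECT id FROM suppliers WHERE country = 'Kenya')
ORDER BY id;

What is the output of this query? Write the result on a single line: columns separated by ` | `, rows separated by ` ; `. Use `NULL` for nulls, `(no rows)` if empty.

1 | 55 ; 2 | 49 ; 3 | 48 ; 4 | 130 ; 7 | 148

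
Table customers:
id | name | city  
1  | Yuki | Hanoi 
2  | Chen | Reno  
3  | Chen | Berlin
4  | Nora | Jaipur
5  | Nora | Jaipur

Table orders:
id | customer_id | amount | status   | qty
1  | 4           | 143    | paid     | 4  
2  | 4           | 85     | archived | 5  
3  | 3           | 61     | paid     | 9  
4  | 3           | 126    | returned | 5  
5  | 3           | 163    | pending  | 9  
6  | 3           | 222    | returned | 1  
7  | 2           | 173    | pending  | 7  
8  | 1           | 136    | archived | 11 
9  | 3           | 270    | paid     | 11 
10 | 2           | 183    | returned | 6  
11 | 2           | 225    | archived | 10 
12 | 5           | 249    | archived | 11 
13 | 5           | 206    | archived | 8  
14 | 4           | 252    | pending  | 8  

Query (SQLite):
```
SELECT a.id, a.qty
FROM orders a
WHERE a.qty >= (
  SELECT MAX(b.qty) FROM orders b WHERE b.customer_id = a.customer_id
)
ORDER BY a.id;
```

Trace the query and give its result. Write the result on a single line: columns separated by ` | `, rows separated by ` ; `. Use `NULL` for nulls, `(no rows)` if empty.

8 | 11 ; 9 | 11 ; 11 | 10 ; 12 | 11 ; 14 | 8

For each orders row a, compute MAX(qty) over rows sharing a.customer_id.
Keep row a if a.qty >= that per-group MAX.
  customer_id=1: MAX(qty) = 11
  customer_id=2: MAX(qty) = 10
  customer_id=3: MAX(qty) = 11
  customer_id=4: MAX(qty) = 8
  customer_id=5: MAX(qty) = 11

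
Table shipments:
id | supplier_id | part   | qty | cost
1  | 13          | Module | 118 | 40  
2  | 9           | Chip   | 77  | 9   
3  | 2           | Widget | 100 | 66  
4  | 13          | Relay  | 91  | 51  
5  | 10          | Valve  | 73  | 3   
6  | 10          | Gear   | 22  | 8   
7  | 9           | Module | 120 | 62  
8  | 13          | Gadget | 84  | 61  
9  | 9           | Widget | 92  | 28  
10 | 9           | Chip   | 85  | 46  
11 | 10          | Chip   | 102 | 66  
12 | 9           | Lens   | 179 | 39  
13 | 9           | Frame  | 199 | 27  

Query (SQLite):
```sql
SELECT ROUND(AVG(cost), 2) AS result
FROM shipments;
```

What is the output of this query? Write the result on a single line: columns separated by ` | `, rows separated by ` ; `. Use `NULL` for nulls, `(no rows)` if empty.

38.92

All cost values: [40, 9, 66, 51, 3, 8, 62, 61, 28, 46, 66, 39, 27].
AVG = 506 / 13 (rounded to 2 dp).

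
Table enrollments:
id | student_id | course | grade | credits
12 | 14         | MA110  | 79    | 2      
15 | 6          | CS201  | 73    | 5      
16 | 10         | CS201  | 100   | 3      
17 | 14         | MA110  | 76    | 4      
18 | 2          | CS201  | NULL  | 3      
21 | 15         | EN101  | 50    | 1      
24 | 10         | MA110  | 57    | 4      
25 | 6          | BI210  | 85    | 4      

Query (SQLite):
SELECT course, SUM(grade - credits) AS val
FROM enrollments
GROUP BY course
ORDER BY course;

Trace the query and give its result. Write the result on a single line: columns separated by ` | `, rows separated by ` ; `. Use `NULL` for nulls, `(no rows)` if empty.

BI210 | 81 ; CS201 | 165 ; EN101 | 49 ; MA110 | 202

For each row compute grade - credits.
Group by course; take SUM of the expression per group.
  BI210: ids {25} → SUM(grade - credits)=81
  CS201: ids {15, 16, 18} → SUM(grade - credits)=165
  EN101: ids {21} → SUM(grade - credits)=49
  MA110: ids {12, 17, 24} → SUM(grade - credits)=202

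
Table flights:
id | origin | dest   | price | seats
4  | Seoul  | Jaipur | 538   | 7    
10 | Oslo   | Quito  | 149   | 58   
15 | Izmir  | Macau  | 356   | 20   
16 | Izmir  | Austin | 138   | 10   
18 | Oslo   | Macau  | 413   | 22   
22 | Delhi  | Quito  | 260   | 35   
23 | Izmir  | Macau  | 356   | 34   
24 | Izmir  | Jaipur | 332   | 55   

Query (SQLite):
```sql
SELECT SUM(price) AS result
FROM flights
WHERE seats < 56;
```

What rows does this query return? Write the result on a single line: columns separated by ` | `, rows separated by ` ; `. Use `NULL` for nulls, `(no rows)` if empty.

2393

Rows where seats < 56 → price values: [538, 356, 138, 413, 260, 356, 332].
SUM of non-NULL values = 2393.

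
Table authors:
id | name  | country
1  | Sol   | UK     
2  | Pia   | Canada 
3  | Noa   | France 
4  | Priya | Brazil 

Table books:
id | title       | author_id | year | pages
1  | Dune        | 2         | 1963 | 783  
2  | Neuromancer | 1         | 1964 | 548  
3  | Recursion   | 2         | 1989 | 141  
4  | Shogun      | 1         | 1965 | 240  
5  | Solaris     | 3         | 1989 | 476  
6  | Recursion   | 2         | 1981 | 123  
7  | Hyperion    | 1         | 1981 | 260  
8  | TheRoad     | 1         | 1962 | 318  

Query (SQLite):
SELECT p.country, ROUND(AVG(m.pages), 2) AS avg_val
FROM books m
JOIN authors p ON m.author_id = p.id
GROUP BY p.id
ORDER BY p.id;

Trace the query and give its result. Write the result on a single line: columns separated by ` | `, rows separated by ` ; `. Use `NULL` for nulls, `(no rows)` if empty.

Join each books row to its authors via author_id.
Group joined rows by authors.id; compute ROUND(AVG(m.pages), 2) per group.
  1: ids {2, 4, 7, 8} → ROUND(AVG(m.pages), 2)=341.5
  2: ids {1, 3, 6} → ROUND(AVG(m.pages), 2)=349
  3: ids {5} → ROUND(AVG(m.pages), 2)=476

UK | 341.5 ; Canada | 349 ; France | 476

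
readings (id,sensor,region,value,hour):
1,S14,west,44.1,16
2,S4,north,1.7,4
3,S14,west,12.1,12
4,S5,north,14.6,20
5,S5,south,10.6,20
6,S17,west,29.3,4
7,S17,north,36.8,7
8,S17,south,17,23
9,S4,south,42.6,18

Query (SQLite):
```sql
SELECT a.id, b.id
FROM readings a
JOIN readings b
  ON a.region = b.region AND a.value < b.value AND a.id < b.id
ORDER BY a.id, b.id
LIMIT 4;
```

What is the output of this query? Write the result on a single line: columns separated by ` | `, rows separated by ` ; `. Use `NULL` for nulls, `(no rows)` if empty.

2 | 4 ; 2 | 7 ; 3 | 6 ; 4 | 7

Pairs (a,b) with same region, a.value < b.value, a.id < b.id.
region groups: north:{2,4,7} south:{5,8,9} west:{1,3,6}
Ordered by (a.id, b.id); first 4.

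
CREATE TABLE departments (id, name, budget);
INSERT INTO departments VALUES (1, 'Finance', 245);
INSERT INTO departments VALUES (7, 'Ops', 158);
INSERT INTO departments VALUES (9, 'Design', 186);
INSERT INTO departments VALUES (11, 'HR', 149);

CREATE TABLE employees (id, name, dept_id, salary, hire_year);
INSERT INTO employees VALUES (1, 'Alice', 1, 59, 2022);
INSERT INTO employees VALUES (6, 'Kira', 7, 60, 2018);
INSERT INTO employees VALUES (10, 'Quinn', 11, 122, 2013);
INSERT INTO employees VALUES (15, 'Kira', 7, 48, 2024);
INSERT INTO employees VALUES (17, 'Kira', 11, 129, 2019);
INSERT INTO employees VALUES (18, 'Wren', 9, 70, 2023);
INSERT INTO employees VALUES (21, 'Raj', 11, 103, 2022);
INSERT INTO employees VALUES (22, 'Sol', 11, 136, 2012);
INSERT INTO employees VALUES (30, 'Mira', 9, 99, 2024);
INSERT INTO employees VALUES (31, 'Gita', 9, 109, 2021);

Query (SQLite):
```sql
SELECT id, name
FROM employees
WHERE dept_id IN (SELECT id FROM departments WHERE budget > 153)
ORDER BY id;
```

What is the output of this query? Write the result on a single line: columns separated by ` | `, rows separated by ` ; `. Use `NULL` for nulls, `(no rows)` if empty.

Inner query: departments.id where budget > 153.
Outer: keep employees rows whose dept_id is in that set.
Inner query → {1, 7, 9}

1 | Alice ; 6 | Kira ; 15 | Kira ; 18 | Wren ; 30 | Mira ; 31 | Gita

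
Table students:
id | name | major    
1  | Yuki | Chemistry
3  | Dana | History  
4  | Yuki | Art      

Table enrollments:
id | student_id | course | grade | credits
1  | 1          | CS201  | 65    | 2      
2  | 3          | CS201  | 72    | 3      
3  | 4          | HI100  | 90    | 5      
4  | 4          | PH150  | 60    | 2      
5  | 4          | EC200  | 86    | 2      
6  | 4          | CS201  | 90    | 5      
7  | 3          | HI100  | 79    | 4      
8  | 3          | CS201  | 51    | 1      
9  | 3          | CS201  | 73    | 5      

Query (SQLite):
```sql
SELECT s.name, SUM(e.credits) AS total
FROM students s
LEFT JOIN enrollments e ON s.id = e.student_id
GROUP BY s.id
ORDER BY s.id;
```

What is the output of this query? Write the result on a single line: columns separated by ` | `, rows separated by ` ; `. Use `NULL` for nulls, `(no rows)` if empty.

LEFT JOIN keeps every students row; unmatched ones get NULL for enrollments columns.
Group by students.id and compute SUM(e.credits). SUM over an all-NULL group is NULL.
  1: ids {1} → SUM(e.credits)=2
  3: ids {2, 7, 8, 9} → SUM(e.credits)=13
  4: ids {3, 4, 5, 6} → SUM(e.credits)=14

Yuki | 2 ; Dana | 13 ; Yuki | 14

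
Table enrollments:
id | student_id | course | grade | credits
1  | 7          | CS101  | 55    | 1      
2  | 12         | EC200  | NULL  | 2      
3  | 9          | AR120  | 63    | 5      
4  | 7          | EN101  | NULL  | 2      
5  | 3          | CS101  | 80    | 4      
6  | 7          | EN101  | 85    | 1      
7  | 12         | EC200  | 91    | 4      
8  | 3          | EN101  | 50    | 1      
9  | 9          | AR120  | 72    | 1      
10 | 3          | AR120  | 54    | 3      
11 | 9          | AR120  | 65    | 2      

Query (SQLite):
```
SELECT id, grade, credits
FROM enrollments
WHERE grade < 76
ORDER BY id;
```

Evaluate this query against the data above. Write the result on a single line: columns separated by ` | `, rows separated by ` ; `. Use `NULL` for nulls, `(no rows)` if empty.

grade < 76: ids {1, 3, 8, 9, 10, 11}

1 | 55 | 1 ; 3 | 63 | 5 ; 8 | 50 | 1 ; 9 | 72 | 1 ; 10 | 54 | 3 ; 11 | 65 | 2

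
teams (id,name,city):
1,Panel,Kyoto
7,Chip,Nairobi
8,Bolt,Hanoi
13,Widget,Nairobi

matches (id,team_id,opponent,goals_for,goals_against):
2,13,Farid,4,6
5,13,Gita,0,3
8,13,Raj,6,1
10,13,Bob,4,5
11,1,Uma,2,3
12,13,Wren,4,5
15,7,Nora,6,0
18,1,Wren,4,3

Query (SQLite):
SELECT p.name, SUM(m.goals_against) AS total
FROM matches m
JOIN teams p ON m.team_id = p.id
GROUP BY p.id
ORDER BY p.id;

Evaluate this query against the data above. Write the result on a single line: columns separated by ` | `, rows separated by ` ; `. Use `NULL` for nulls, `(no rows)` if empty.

Join each matches row to its teams via team_id.
Group joined rows by teams.id; compute SUM(m.goals_against) per group.
  1: ids {11, 18} → SUM(m.goals_against)=6
  7: ids {15} → SUM(m.goals_against)=0
  13: ids {2, 5, 8, 10, 12} → SUM(m.goals_against)=20

Panel | 6 ; Chip | 0 ; Widget | 20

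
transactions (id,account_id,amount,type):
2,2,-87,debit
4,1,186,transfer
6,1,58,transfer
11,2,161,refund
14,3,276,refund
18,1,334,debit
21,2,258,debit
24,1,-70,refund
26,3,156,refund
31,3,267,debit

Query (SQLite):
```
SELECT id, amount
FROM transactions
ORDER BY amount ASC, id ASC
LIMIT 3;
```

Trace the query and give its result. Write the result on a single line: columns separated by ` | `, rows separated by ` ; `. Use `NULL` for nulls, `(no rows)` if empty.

Sort by amount asc, tiebreak id asc: (-87, id=2), (-70, id=24), (58, id=6), (156, id=26), (161, id=11), (186, id=4) …. Take first 3.

2 | -87 ; 24 | -70 ; 6 | 58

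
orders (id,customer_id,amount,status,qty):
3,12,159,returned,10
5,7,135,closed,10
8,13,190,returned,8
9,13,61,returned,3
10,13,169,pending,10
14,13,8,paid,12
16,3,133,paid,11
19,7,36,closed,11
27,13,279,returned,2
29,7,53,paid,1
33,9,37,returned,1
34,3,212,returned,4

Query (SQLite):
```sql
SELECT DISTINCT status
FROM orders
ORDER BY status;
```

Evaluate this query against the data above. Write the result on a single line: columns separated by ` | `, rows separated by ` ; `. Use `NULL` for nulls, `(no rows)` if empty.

closed ; paid ; pending ; returned

Collect distinct status values from orders.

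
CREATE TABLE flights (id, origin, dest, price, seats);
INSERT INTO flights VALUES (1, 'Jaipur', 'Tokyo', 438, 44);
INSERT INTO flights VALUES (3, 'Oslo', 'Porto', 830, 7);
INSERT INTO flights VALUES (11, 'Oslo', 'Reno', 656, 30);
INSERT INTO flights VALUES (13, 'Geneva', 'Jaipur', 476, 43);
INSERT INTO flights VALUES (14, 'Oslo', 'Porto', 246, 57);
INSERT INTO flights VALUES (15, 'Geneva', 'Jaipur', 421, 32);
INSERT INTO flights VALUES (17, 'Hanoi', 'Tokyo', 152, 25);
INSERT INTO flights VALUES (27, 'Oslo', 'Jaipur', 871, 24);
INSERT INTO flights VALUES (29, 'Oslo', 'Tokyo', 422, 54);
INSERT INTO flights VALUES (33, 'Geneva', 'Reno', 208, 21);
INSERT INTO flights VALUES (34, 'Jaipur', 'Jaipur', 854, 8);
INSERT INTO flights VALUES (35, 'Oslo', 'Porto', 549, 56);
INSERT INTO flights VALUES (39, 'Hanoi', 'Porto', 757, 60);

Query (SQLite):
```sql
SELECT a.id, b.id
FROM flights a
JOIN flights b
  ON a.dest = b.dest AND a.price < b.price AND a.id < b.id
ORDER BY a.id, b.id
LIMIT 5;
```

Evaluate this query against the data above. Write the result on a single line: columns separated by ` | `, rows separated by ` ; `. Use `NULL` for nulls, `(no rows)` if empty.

Pairs (a,b) with same dest, a.price < b.price, a.id < b.id.
dest groups: Jaipur:{13,15,27,34} Porto:{3,14,35,39} Reno:{11,33} Tokyo:{1,17,29}
Ordered by (a.id, b.id); first 5.

13 | 27 ; 13 | 34 ; 14 | 35 ; 14 | 39 ; 15 | 27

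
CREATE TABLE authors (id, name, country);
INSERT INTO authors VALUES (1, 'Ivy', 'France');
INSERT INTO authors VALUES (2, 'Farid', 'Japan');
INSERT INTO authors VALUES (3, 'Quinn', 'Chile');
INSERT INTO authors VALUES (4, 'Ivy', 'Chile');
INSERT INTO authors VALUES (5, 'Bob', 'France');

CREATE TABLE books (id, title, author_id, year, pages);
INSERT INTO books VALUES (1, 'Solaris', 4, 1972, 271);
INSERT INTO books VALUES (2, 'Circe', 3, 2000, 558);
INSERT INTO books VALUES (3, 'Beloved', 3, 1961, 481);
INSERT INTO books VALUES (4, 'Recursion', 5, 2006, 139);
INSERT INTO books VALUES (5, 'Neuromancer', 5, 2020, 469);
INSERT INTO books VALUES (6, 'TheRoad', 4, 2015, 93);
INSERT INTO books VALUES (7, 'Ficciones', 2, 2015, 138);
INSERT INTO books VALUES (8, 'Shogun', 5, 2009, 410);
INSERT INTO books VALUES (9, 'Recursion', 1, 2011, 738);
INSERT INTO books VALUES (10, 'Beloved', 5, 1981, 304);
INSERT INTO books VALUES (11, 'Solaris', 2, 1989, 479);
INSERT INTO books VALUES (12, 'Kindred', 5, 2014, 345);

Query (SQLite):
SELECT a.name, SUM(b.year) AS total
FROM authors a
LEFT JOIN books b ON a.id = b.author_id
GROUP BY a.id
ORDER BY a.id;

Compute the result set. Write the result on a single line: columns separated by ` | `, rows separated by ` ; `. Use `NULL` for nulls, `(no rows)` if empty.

Ivy | 2011 ; Farid | 4004 ; Quinn | 3961 ; Ivy | 3987 ; Bob | 10030

LEFT JOIN keeps every authors row; unmatched ones get NULL for books columns.
Group by authors.id and compute SUM(b.year). SUM over an all-NULL group is NULL.
  1: ids {9} → SUM(b.year)=2011
  2: ids {7, 11} → SUM(b.year)=4004
  3: ids {2, 3} → SUM(b.year)=3961
  4: ids {1, 6} → SUM(b.year)=3987
  5: ids {4, 5, 8, 10, 12} → SUM(b.year)=10030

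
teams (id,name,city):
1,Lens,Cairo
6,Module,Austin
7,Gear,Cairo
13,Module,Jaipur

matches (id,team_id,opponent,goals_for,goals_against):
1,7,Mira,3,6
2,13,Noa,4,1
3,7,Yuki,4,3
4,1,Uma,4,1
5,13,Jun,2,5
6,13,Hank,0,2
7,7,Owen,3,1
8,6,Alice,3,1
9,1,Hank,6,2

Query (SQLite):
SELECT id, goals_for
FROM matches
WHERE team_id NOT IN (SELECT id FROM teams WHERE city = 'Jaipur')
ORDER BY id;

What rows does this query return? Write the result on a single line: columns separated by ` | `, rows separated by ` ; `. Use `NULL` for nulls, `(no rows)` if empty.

Inner query: teams.id where city = 'Jaipur'.
Outer: keep matches rows whose team_id is not in that set.
Inner query → {13}

1 | 3 ; 3 | 4 ; 4 | 4 ; 7 | 3 ; 8 | 3 ; 9 | 6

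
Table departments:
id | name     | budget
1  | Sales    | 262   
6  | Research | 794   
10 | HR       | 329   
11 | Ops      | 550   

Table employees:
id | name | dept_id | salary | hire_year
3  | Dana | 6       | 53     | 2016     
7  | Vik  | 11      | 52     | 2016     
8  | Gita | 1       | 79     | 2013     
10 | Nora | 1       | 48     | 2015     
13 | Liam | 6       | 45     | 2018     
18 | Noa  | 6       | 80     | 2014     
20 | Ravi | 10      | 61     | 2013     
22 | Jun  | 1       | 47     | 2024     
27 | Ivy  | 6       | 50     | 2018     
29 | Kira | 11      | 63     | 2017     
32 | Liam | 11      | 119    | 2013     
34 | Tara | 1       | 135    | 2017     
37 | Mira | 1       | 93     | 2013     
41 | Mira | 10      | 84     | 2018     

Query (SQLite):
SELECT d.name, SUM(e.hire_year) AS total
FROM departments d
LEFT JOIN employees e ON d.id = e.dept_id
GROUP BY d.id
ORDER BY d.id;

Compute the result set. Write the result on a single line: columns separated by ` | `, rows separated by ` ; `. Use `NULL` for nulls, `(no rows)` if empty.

Sales | 10082 ; Research | 8066 ; HR | 4031 ; Ops | 6046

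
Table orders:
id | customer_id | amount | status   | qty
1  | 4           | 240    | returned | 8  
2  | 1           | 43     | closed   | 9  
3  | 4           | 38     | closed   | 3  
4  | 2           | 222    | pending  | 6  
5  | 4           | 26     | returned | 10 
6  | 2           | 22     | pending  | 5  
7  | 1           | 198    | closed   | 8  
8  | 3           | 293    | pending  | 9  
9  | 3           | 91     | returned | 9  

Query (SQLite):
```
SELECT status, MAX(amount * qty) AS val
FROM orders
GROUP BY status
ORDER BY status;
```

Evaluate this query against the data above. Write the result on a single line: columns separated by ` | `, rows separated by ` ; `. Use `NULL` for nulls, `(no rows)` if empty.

closed | 1584 ; pending | 2637 ; returned | 1920

For each row compute amount * qty.
Group by status; take MAX of the expression per group.
  closed: ids {2, 3, 7} → MAX(amount * qty)=1584
  pending: ids {4, 6, 8} → MAX(amount * qty)=2637
  returned: ids {1, 5, 9} → MAX(amount * qty)=1920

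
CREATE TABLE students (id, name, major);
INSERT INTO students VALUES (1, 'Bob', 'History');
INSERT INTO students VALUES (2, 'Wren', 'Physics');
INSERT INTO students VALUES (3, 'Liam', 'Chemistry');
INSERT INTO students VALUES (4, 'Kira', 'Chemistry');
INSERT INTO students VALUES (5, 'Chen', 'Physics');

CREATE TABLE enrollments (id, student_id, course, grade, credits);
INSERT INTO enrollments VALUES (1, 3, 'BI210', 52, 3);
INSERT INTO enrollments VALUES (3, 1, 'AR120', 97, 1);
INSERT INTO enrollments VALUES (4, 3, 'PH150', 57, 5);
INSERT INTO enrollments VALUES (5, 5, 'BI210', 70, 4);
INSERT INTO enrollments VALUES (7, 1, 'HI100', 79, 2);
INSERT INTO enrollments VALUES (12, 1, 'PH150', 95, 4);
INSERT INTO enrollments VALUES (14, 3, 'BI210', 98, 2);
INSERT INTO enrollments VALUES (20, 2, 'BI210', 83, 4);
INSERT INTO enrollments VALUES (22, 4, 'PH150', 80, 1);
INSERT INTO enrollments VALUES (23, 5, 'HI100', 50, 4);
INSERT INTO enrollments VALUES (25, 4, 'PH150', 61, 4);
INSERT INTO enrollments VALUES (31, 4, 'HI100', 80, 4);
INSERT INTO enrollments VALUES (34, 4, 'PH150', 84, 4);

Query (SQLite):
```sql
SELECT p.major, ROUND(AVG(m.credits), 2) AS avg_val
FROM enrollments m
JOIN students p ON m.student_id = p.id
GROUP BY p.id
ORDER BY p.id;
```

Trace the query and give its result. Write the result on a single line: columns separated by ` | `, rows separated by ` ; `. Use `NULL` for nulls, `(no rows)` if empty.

Join each enrollments row to its students via student_id.
Group joined rows by students.id; compute ROUND(AVG(m.credits), 2) per group.
  1: ids {3, 7, 12} → ROUND(AVG(m.credits), 2)=2.33
  2: ids {20} → ROUND(AVG(m.credits), 2)=4
  3: ids {1, 4, 14} → ROUND(AVG(m.credits), 2)=3.33
  4: ids {22, 25, 31, 34} → ROUND(AVG(m.credits), 2)=3.25
  5: ids {5, 23} → ROUND(AVG(m.credits), 2)=4

History | 2.33 ; Physics | 4 ; Chemistry | 3.33 ; Chemistry | 3.25 ; Physics | 4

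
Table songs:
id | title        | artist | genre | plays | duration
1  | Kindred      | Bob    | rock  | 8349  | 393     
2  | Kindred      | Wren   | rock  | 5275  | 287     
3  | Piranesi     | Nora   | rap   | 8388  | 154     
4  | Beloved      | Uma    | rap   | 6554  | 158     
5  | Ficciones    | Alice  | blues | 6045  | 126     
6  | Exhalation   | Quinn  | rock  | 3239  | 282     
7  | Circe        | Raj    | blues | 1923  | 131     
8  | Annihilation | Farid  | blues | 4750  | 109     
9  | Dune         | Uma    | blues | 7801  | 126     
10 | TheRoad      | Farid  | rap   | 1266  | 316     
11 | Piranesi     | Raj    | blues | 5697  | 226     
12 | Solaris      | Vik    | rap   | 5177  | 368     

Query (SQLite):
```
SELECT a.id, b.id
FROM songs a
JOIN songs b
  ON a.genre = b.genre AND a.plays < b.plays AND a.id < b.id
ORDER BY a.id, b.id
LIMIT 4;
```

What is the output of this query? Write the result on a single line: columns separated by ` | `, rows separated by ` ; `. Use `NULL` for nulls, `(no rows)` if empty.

5 | 9 ; 7 | 8 ; 7 | 9 ; 7 | 11

Pairs (a,b) with same genre, a.plays < b.plays, a.id < b.id.
genre groups: blues:{5,7,8,9,11} rap:{3,4,10,12} rock:{1,2,6}
Ordered by (a.id, b.id); first 4.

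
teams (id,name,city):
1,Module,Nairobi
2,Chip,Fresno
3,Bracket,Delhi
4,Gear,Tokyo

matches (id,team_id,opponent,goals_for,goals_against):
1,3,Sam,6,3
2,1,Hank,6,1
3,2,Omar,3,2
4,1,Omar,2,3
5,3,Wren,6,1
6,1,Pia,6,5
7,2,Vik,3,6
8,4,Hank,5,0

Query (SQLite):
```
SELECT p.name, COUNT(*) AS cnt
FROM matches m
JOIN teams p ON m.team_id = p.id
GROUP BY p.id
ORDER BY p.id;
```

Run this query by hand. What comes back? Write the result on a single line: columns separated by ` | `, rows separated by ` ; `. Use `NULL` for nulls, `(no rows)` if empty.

Join each matches row to its teams via team_id.
Group joined rows by teams.id; compute COUNT(*) per group.
  1: ids {2, 4, 6} → COUNT(*)=3
  2: ids {3, 7} → COUNT(*)=2
  3: ids {1, 5} → COUNT(*)=2
  4: ids {8} → COUNT(*)=1

Module | 3 ; Chip | 2 ; Bracket | 2 ; Gear | 1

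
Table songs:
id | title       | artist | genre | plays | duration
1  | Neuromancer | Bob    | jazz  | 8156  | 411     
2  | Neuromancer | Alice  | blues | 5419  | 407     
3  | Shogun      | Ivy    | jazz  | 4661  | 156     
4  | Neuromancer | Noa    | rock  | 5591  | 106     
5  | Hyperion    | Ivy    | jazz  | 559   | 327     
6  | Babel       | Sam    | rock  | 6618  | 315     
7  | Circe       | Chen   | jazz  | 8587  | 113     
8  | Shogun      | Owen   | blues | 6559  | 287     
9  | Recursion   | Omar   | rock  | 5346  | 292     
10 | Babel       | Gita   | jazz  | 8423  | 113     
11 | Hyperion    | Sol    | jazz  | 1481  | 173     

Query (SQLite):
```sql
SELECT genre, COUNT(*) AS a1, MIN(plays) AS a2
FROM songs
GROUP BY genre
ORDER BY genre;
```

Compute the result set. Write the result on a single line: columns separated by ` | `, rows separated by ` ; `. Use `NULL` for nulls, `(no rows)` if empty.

Group songs by genre.
Per group compute: COUNT(*), MIN(plays).
  blues: ids {2, 8} → COUNT(*)=2, MIN(plays)=5419
  jazz: ids {1, 3, 5, 7, 10, 11} → COUNT(*)=6, MIN(plays)=559
  rock: ids {4, 6, 9} → COUNT(*)=3, MIN(plays)=5346

blues | 2 | 5419 ; jazz | 6 | 559 ; rock | 3 | 5346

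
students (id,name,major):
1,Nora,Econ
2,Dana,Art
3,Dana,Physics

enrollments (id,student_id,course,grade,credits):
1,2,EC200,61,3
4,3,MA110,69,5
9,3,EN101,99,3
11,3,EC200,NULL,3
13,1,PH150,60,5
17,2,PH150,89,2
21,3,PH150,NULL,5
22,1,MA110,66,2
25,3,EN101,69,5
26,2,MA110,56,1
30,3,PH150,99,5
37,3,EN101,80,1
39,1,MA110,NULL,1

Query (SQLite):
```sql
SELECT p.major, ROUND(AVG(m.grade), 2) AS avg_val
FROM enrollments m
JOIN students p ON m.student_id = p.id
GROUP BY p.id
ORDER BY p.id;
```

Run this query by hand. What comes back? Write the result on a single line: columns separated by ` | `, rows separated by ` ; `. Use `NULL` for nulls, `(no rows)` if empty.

Join each enrollments row to its students via student_id.
Group joined rows by students.id; compute ROUND(AVG(m.grade), 2) per group.
  1: ids {13, 22, 39} → ROUND(AVG(m.grade), 2)=63
  2: ids {1, 17, 26} → ROUND(AVG(m.grade), 2)=68.67
  3: ids {4, 9, 11, 21, 25, 30, 37} → ROUND(AVG(m.grade), 2)=83.2

Econ | 63 ; Art | 68.67 ; Physics | 83.2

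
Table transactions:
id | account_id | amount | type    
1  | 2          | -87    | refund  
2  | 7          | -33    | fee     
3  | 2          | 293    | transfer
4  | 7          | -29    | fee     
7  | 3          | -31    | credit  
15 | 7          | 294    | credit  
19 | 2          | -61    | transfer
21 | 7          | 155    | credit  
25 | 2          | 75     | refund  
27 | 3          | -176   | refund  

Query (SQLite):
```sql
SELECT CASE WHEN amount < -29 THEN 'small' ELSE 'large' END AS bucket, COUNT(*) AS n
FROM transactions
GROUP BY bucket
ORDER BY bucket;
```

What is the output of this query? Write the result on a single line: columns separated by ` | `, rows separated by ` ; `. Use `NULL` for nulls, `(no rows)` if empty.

large | 5 ; small | 5

Bucket rows by amount < -29 → 'small' else 'large'; count each bucket.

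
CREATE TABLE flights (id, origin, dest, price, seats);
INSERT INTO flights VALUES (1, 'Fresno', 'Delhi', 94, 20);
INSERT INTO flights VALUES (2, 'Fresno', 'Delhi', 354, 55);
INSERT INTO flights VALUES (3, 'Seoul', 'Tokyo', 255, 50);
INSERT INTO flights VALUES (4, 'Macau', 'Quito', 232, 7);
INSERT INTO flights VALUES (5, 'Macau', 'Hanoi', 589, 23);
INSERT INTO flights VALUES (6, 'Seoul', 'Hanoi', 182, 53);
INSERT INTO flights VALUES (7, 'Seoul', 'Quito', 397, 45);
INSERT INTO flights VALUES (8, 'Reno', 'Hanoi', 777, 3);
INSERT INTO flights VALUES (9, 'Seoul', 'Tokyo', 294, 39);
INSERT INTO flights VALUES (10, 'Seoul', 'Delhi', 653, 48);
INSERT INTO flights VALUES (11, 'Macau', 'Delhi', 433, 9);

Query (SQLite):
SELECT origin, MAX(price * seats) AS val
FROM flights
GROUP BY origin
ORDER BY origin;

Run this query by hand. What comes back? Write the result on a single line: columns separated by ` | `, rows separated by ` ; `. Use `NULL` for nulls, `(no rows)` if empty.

For each row compute price * seats.
Group by origin; take MAX of the expression per group.
  Fresno: ids {1, 2} → MAX(price * seats)=19470
  Macau: ids {4, 5, 11} → MAX(price * seats)=13547
  Reno: ids {8} → MAX(price * seats)=2331
  Seoul: ids {3, 6, 7, 9, 10} → MAX(price * seats)=31344

Fresno | 19470 ; Macau | 13547 ; Reno | 2331 ; Seoul | 31344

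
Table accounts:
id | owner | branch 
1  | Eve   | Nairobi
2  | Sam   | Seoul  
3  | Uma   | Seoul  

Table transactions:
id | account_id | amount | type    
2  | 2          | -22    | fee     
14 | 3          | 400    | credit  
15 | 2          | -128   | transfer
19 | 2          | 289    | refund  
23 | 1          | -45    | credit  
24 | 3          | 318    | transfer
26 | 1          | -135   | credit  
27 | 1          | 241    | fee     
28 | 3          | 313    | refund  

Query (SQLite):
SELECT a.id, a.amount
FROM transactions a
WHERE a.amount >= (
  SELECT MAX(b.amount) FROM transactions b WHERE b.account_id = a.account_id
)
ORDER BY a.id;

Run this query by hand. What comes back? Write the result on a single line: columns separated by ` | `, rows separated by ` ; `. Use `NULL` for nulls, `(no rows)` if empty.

For each transactions row a, compute MAX(amount) over rows sharing a.account_id.
Keep row a if a.amount >= that per-group MAX.
  account_id=1: MAX(amount) = 241
  account_id=2: MAX(amount) = 289
  account_id=3: MAX(amount) = 400

14 | 400 ; 19 | 289 ; 27 | 241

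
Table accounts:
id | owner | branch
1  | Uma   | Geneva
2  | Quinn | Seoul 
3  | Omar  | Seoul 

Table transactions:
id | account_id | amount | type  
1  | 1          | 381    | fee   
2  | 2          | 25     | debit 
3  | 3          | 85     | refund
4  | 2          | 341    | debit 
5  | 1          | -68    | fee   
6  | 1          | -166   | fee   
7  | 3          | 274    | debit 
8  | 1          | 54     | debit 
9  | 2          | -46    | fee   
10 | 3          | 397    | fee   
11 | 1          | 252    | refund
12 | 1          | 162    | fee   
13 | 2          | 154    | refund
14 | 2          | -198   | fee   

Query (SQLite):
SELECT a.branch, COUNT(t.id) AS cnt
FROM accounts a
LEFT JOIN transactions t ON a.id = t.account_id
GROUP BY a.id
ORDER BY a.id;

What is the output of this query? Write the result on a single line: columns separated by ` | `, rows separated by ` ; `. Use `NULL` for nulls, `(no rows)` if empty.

LEFT JOIN keeps every accounts row; unmatched ones get NULL for transactions columns.
Group by accounts.id and compute COUNT(t.id). COUNT(col) of an all-NULL group is 0.
  1: ids {1, 5, 6, 8, 11, 12} → COUNT(t.id)=6
  2: ids {2, 4, 9, 13, 14} → COUNT(t.id)=5
  3: ids {3, 7, 10} → COUNT(t.id)=3

Geneva | 6 ; Seoul | 5 ; Seoul | 3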